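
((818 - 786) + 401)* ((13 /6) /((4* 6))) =39.09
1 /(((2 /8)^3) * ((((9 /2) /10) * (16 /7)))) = 560 /9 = 62.22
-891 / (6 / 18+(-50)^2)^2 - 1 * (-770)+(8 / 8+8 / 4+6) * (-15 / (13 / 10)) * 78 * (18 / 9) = -868168973449 / 56265001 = -15430.00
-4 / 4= -1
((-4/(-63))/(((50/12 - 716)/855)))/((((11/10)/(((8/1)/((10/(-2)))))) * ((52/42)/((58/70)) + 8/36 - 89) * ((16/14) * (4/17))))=-266220/56330219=-0.00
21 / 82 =0.26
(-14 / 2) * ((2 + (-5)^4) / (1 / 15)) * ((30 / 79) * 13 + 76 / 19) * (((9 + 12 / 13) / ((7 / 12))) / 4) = -2569652910 / 1027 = -2502096.31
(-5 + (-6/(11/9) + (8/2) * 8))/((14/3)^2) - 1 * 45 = -94833/2156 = -43.99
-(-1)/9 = 1/9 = 0.11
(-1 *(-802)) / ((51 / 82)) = 65764 / 51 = 1289.49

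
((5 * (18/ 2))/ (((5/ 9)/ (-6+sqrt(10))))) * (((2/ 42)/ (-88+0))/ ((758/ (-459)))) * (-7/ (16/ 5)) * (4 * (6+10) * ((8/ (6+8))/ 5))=74358/ 29183-12393 * sqrt(10)/ 29183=1.21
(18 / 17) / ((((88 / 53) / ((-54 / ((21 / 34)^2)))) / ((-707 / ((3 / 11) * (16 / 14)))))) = 819009 / 4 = 204752.25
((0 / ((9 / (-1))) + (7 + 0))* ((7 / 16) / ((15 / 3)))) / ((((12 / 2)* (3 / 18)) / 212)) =2597 / 20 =129.85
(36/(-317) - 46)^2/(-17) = -213685924/1708313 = -125.09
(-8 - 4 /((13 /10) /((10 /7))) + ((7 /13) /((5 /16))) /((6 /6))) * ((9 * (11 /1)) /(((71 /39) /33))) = -47593656 /2485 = -19152.38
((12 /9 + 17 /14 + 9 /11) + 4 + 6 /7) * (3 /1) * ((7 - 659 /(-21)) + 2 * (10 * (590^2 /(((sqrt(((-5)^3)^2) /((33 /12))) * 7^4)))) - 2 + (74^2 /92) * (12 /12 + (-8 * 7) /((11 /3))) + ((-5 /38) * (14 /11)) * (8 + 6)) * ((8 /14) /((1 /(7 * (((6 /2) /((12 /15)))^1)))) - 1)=-98879617454017 /380873031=-259613.07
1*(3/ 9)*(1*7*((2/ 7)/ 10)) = 0.07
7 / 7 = 1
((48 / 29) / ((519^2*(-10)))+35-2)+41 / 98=42637600841 / 1275873270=33.42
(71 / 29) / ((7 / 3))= 213 / 203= 1.05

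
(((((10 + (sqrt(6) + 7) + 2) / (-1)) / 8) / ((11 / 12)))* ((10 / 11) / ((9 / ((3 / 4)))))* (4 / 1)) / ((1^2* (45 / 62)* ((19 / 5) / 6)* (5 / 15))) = -620 / 121 - 620* sqrt(6) / 2299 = -5.78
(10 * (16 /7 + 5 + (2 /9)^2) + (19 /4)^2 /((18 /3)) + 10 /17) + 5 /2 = 80.20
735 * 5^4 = 459375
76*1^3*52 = 3952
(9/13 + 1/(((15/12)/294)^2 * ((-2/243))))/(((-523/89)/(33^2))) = 211715237180007/169975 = 1245566919.72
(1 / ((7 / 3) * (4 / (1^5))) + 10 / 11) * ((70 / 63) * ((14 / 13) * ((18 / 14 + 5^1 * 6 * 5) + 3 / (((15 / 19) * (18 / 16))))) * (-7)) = -1386277 / 1053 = -1316.50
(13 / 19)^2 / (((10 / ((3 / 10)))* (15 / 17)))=2873 / 180500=0.02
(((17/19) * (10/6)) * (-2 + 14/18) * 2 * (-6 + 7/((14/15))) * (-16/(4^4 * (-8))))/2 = -935/43776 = -0.02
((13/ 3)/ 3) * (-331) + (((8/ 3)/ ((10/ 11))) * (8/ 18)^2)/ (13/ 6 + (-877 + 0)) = -1016391523/ 2125845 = -478.11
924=924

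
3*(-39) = -117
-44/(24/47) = -517/6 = -86.17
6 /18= 1 /3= 0.33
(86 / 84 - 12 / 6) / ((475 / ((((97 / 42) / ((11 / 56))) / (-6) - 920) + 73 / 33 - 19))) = 1905188 / 987525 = 1.93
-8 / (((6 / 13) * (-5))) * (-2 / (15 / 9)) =-104 / 25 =-4.16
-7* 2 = -14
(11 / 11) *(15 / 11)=15 / 11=1.36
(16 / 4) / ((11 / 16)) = 64 / 11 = 5.82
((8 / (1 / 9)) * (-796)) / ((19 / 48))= -2750976 / 19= -144788.21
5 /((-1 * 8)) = -5 /8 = -0.62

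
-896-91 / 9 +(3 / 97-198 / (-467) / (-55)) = -1847019394 / 2038455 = -906.09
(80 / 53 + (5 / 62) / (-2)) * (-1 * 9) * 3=-260685 / 6572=-39.67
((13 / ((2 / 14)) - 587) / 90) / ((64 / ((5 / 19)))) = -31 / 1368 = -0.02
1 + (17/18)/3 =71/54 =1.31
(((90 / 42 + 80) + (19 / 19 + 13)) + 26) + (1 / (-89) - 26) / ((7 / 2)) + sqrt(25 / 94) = 5 * sqrt(94) / 94 + 71465 / 623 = 115.23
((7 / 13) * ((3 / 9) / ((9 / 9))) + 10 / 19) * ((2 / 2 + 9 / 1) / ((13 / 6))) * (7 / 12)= 18305 / 9633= 1.90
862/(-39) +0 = -862/39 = -22.10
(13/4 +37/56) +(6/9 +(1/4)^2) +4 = 2903/336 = 8.64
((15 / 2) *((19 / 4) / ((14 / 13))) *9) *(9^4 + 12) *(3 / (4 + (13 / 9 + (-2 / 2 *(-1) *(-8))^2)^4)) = 123258705453 / 385133460752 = 0.32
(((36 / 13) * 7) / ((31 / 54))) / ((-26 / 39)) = -20412 / 403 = -50.65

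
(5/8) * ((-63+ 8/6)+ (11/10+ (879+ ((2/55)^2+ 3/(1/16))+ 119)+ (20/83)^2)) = 123221427071/200056560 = 615.93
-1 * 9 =-9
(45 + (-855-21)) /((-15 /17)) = 4709 /5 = 941.80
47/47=1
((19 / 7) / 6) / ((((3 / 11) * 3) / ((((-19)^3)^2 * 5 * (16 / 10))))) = 39330356516 / 189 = 208097124.42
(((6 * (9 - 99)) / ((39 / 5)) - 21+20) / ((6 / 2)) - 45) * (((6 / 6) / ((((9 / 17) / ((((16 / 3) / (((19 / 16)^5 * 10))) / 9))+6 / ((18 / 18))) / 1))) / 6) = -6559891456 / 15589637973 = -0.42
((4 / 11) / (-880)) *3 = -3 / 2420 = -0.00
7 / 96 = 0.07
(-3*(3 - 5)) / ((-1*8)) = -3 / 4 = -0.75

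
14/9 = 1.56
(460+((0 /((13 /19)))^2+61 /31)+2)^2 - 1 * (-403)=207257972 /961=215669.07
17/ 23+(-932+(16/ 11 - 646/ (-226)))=-26500514/ 28589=-926.95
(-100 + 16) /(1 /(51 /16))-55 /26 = -14033 /52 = -269.87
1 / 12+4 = 49 / 12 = 4.08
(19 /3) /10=19 /30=0.63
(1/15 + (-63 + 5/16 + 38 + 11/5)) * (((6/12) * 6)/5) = -5381/400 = -13.45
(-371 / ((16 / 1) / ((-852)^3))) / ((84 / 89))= 15194395683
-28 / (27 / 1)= -28 / 27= -1.04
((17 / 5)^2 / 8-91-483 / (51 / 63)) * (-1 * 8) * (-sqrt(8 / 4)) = -2333087 * sqrt(2) / 425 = -7763.49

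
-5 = -5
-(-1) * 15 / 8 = 15 / 8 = 1.88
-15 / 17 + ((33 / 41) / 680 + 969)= 26991153 / 27880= 968.12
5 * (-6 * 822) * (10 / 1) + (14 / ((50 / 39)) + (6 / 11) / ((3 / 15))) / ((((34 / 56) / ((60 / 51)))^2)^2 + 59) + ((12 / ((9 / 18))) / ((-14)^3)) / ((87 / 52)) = -17416500468417416120228 / 70626587251422433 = -246599.77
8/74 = 4/37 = 0.11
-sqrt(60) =-2 * sqrt(15) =-7.75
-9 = -9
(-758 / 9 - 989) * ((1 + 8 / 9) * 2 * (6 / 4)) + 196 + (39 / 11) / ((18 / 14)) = -1747202 / 297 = -5882.84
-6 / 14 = -3 / 7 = -0.43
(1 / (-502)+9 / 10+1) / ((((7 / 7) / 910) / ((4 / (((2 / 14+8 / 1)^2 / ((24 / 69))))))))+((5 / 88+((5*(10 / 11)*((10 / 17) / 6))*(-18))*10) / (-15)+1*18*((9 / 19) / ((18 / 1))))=393388782227 / 9353229864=42.06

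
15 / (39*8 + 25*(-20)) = -15 / 188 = -0.08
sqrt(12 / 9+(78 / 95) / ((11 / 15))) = 1.57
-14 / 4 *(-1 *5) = 35 / 2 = 17.50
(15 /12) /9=5 /36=0.14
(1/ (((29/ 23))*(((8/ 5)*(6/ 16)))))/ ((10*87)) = 23/ 15138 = 0.00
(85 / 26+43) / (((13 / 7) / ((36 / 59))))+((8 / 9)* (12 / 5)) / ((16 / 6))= 797774 / 49855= 16.00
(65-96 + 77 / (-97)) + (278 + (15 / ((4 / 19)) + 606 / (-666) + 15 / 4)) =3448630 / 10767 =320.30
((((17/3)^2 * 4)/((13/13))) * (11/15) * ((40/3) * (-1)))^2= 10348585984/6561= 1577287.91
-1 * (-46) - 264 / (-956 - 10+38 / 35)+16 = 525776 / 8443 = 62.27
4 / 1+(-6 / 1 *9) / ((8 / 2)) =-19 / 2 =-9.50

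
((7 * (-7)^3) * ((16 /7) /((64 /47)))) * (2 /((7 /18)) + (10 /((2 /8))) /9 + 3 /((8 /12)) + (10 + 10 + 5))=-11342275 /72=-157531.60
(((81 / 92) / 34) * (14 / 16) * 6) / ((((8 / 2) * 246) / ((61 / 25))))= 34587 / 102598400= 0.00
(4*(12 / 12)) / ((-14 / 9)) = -2.57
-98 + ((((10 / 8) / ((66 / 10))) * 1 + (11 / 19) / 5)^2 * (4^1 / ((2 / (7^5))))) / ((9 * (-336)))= -3363866744329 / 33966345600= -99.04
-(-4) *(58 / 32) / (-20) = -29 / 80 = -0.36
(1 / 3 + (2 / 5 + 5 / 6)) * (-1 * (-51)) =799 / 10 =79.90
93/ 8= 11.62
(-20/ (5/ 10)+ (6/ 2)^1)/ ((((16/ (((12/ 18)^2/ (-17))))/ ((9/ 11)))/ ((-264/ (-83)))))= 222/ 1411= 0.16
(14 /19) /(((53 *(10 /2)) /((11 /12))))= 77 /30210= 0.00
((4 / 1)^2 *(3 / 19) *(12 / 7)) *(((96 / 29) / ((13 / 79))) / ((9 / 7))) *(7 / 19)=3397632 / 136097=24.96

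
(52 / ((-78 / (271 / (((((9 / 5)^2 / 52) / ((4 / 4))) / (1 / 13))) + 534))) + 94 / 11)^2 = 2325460302916 / 7144929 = 325470.04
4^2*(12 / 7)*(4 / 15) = 256 / 35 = 7.31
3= 3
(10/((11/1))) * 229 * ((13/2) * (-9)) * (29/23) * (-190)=738147150/253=2917577.67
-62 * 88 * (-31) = 169136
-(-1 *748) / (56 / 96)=8976 / 7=1282.29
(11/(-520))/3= -11/1560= -0.01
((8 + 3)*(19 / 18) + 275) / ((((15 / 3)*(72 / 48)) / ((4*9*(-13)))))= -17884.53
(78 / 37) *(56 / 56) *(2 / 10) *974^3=72072813072 / 185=389582773.36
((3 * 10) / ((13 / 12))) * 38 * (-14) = -191520 / 13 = -14732.31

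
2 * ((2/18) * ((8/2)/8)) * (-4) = -0.44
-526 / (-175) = 526 / 175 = 3.01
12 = 12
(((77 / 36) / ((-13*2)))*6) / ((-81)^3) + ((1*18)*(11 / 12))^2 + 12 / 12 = 5663433896 / 20726199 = 273.25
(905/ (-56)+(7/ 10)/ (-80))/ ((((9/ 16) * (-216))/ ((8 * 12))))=20122/ 1575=12.78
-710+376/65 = -45774/65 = -704.22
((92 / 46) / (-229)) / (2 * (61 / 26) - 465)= 13 / 685168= 0.00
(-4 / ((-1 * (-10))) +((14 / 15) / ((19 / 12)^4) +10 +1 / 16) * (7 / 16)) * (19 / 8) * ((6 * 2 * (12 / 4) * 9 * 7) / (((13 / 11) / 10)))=4231632976263 / 22826752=185380.42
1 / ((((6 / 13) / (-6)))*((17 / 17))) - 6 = -19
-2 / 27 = -0.07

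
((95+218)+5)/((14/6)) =954/7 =136.29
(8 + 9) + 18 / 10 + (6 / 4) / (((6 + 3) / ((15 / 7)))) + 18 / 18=1411 / 70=20.16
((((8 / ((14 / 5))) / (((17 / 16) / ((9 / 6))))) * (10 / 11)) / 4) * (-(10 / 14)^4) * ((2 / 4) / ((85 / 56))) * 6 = -3600000 / 7632779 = -0.47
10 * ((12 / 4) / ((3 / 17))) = 170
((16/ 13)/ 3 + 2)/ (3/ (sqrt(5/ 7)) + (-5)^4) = 146875/ 38084709 - 47 * sqrt(35)/ 12694903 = 0.00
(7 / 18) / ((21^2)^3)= 1 / 220541454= 0.00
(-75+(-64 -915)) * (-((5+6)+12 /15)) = 62186 /5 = 12437.20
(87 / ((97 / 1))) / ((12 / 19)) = 551 / 388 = 1.42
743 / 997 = 0.75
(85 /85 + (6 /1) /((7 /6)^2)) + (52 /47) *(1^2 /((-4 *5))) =61638 /11515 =5.35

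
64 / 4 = 16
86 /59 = 1.46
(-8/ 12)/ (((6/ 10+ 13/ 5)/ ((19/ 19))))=-5/ 24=-0.21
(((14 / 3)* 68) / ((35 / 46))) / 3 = 6256 / 45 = 139.02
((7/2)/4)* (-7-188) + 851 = 5443/8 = 680.38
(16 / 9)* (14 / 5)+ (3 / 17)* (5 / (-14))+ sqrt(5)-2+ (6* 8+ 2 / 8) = sqrt(5)+ 1095949 / 21420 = 53.40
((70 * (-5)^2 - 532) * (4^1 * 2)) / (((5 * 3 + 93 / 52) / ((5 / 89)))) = 844480 / 25899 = 32.61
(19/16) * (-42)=-399/8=-49.88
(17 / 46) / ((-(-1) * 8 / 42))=357 / 184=1.94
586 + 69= 655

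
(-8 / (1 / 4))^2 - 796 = 228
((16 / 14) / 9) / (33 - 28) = 8 / 315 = 0.03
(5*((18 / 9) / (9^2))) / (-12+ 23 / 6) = -20 / 1323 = -0.02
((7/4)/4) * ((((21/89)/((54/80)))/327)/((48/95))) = 23275/25144992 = 0.00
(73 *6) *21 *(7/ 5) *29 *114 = 212860116/ 5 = 42572023.20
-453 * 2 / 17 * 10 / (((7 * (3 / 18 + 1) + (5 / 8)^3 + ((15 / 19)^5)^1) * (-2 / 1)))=17228894929920 / 563637090677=30.57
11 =11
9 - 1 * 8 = 1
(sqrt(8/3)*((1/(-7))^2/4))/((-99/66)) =-sqrt(6)/441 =-0.01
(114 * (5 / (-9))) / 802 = -95 / 1203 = -0.08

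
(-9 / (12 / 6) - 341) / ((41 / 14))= -4837 / 41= -117.98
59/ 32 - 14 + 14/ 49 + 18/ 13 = -30535/ 2912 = -10.49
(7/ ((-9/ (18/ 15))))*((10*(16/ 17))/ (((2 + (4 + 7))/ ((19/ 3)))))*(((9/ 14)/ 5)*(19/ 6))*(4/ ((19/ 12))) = -4864/ 1105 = -4.40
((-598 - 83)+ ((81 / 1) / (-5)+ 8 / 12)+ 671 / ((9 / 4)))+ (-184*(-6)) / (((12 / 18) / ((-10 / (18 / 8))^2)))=161564 / 5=32312.80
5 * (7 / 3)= 35 / 3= 11.67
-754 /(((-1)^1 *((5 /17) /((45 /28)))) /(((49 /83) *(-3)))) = -1211301 /166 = -7296.99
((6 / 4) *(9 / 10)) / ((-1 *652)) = -27 / 13040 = -0.00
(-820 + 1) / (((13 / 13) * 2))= -819 / 2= -409.50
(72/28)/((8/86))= 387/14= 27.64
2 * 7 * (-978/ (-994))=978/ 71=13.77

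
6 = 6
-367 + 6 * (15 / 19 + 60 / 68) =-356.97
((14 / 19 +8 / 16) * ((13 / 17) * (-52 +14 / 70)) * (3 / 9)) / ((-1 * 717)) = 0.02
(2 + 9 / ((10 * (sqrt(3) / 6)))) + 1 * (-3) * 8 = -18.88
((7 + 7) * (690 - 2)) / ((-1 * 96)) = -301 / 3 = -100.33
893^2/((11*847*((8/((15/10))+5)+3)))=2392347/372680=6.42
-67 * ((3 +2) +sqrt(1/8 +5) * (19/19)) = -335-67 * sqrt(82)/4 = -486.68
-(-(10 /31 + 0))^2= -100 /961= -0.10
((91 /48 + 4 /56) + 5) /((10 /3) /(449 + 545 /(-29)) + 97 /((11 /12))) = 80317369 /1219942696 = 0.07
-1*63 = -63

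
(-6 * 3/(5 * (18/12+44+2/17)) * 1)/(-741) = 68/638495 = 0.00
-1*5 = -5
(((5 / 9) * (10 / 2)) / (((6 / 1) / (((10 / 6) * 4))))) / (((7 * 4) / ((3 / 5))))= 25 / 378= 0.07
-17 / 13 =-1.31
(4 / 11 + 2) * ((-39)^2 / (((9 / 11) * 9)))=488.22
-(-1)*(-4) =-4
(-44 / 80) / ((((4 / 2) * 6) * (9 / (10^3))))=-275 / 54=-5.09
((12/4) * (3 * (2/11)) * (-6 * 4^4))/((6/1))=-4608/11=-418.91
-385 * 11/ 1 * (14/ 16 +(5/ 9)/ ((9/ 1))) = -2570645/ 648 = -3967.04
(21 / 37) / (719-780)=-21 / 2257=-0.01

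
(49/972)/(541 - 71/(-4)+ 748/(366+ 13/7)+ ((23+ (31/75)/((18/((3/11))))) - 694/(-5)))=1387925/19894266279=0.00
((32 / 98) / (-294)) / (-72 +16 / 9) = 3 / 189679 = 0.00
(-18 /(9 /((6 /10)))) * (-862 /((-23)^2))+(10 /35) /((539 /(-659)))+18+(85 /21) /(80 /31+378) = 407585879357 /20777495970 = 19.62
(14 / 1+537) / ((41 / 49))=26999 / 41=658.51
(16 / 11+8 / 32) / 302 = 75 / 13288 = 0.01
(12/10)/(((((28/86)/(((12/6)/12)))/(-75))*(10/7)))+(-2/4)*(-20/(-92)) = -2977/92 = -32.36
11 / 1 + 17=28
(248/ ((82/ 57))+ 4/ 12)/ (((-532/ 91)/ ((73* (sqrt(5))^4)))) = -504037625/ 9348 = -53919.30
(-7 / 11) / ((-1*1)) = 7 / 11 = 0.64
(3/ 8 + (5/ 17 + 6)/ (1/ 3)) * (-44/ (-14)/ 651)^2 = 35211/ 78450274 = 0.00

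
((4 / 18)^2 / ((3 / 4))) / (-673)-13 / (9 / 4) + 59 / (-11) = -20042789 / 1798929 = -11.14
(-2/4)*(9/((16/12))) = -27/8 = -3.38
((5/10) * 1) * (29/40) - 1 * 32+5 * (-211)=-86931/80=-1086.64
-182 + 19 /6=-1073 /6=-178.83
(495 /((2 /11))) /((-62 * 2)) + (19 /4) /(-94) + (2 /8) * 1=-126795 /5828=-21.76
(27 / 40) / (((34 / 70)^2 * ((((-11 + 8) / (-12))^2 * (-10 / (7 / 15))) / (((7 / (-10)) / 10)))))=21609 / 144500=0.15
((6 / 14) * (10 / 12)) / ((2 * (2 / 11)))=55 / 56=0.98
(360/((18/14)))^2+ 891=79291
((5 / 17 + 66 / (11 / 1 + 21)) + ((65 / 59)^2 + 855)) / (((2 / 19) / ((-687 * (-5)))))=28017296.92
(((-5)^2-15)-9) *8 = 8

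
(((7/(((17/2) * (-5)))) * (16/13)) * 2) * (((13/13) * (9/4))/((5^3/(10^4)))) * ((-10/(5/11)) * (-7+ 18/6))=-1419264/221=-6422.01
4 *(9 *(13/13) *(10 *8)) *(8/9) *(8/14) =1462.86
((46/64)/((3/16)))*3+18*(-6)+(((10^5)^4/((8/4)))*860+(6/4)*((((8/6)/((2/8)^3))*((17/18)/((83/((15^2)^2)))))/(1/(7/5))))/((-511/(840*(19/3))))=-5424880000000000013024529387/12118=-447671232876712329841931.80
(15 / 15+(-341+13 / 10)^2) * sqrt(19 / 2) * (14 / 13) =383037.54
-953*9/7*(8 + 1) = -77193/7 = -11027.57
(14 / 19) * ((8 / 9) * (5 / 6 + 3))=1288 / 513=2.51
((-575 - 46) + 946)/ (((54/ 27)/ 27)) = 8775/ 2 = 4387.50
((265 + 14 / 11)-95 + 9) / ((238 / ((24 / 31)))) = 23796 / 40579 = 0.59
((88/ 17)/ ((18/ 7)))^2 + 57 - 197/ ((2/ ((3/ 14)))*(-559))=22383313123/ 366397668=61.09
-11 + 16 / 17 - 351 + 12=-5934 / 17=-349.06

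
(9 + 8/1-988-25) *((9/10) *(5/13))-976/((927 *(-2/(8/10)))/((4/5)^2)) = -518945734/1506375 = -344.50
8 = 8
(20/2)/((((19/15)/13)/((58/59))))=113100/1121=100.89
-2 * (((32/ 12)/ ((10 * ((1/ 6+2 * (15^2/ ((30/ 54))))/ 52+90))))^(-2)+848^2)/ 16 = -151572998849/ 1384448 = -109482.62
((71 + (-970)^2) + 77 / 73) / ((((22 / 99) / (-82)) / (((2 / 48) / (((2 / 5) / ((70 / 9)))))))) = -61607204750 / 219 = -281311437.21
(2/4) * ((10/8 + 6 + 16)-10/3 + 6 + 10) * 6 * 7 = 3017/4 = 754.25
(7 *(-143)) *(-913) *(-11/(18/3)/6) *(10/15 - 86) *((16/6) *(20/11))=9358469120/81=115536655.80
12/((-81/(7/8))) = -7/54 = -0.13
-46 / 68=-0.68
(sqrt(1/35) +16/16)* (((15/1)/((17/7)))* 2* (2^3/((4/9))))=108* sqrt(35)/17 +3780/17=259.94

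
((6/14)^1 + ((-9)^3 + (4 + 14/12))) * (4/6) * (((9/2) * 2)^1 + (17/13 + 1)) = -212681/39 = -5453.36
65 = 65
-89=-89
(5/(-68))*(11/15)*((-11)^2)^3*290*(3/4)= -2825639795/136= -20776763.20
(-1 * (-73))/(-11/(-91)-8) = -6643/717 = -9.26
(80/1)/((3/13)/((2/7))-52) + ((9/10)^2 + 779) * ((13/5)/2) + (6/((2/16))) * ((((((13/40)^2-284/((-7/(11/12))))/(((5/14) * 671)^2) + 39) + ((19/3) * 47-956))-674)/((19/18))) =-1431326336053137/24763255000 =-57800.41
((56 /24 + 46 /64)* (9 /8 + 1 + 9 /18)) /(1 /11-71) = -0.11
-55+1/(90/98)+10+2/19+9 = -34.81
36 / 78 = 6 / 13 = 0.46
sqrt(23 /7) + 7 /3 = sqrt(161) /7 + 7 /3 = 4.15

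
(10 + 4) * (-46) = -644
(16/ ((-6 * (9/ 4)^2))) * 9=-4.74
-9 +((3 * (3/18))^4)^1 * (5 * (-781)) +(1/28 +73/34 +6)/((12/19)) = -85718/357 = -240.11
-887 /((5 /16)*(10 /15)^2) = -31932 /5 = -6386.40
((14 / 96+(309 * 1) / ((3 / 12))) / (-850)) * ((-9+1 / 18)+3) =1269769 / 146880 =8.64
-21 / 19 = -1.11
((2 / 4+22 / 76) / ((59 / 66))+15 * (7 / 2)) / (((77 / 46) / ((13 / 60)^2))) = 1.50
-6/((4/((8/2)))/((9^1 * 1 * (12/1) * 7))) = -4536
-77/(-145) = 0.53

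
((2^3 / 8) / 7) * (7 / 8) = 1 / 8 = 0.12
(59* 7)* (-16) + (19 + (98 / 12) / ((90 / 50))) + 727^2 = 28185005 / 54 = 521944.54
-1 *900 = -900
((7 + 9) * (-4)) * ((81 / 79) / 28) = -1296 / 553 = -2.34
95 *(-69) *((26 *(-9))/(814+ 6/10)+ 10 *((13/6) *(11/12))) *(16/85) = -5016891100/207723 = -24151.83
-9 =-9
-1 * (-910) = 910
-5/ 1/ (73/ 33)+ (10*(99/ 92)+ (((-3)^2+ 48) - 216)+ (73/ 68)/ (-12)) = -206316383/ 1370064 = -150.59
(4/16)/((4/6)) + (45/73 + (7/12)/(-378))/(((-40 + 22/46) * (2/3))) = 10080833/28666224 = 0.35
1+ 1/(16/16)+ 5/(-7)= 9/7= 1.29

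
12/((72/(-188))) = -94/3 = -31.33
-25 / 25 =-1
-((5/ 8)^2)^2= -625/ 4096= -0.15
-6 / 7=-0.86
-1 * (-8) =8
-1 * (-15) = 15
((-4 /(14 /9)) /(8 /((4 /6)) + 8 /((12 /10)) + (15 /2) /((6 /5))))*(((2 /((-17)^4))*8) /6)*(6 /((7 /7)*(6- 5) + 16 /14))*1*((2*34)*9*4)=-165888 /7344935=-0.02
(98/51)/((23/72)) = 2352/391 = 6.02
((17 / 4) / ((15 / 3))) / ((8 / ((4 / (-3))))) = -17 / 120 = -0.14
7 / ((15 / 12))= 28 / 5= 5.60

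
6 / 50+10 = 253 / 25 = 10.12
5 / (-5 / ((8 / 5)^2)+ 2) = 320 / 3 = 106.67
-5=-5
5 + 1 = 6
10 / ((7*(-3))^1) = -10 / 21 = -0.48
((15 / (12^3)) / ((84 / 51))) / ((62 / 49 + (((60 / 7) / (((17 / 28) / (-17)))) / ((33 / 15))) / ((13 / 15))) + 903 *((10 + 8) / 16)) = 0.00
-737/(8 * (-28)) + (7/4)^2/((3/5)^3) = 105649/6048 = 17.47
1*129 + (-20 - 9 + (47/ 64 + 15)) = 7407/ 64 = 115.73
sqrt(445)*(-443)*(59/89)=-26137*sqrt(445)/89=-6195.06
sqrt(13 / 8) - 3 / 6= -1 / 2 + sqrt(26) / 4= 0.77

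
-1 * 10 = -10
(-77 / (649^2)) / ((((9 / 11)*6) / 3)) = -7 / 62658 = -0.00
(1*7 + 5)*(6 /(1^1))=72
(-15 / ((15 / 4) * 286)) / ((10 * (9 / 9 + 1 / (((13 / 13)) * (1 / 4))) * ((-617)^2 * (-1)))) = 1 / 1360963175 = 0.00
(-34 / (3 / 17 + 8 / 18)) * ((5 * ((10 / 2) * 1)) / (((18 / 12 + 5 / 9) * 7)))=-468180 / 4921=-95.14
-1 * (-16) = 16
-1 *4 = -4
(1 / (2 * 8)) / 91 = 1 / 1456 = 0.00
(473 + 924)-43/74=103335/74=1396.42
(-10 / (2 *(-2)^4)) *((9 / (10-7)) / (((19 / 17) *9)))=-85 / 912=-0.09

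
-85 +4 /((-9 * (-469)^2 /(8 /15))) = -2524052507 /29694735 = -85.00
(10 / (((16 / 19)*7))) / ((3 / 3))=95 / 56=1.70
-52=-52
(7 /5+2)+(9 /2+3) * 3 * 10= 1142 /5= 228.40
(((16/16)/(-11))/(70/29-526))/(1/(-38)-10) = -551/31818072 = -0.00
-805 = -805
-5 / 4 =-1.25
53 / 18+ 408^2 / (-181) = -2986759 / 3258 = -916.75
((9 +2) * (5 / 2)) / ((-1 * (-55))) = 1 / 2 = 0.50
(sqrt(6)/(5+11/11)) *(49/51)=49 *sqrt(6)/306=0.39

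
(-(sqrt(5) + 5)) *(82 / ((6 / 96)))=-9493.72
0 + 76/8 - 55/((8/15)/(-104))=21469/2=10734.50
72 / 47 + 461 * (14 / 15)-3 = 302303 / 705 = 428.80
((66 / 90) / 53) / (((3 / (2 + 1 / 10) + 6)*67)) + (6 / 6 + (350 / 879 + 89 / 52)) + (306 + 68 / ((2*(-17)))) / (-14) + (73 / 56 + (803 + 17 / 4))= 2991704863113 / 3787212520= 789.95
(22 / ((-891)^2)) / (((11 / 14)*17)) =28 / 13495977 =0.00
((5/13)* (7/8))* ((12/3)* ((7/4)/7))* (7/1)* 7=1715/104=16.49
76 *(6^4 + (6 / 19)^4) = 675589248 / 6859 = 98496.76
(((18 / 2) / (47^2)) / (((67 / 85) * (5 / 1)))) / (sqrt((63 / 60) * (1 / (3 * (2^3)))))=612 * sqrt(70) / 1036021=0.00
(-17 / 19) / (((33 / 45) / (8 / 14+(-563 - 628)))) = 2124915 / 1463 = 1452.44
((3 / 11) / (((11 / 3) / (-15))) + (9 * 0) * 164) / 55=-27 / 1331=-0.02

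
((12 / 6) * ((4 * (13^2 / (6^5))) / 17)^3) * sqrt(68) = 4826809 * sqrt(17) / 9023511051648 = 0.00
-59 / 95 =-0.62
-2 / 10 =-1 / 5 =-0.20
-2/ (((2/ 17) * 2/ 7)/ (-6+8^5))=-1949339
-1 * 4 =-4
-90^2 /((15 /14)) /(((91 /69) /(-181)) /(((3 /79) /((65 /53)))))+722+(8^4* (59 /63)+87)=30929016089 /841113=36771.53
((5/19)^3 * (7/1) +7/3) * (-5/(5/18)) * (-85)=25825380/6859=3765.18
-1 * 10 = -10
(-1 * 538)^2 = 289444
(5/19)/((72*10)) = 1/2736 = 0.00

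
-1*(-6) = 6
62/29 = 2.14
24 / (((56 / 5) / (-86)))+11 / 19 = -24433 / 133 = -183.71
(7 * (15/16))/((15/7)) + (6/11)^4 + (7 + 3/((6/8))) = 3314961/234256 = 14.15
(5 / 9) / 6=5 / 54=0.09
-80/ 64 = -5/ 4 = -1.25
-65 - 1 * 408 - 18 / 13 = -6167 / 13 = -474.38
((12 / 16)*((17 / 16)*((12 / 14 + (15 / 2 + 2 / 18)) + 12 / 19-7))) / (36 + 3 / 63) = 85459 / 1841024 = 0.05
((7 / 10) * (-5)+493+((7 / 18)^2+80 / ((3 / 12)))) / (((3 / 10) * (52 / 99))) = 1109845 / 216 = 5138.17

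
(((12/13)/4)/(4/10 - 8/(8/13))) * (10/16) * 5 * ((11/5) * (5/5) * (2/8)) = -275/8736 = -0.03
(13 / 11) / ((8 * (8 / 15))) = 195 / 704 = 0.28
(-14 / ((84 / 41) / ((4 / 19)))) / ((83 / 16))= -1312 / 4731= -0.28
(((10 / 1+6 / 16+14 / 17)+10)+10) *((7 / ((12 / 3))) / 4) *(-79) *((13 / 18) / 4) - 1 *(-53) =-22199311 / 156672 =-141.69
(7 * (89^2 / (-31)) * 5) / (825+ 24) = -10.53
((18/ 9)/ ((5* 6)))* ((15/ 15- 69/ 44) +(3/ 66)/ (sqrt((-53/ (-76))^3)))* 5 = -25/ 132 +76* sqrt(1007)/ 92697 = -0.16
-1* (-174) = 174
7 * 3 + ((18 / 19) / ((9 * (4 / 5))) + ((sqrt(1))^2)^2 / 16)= 6443 / 304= 21.19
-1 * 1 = -1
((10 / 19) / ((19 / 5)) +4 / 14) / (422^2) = 268 / 112504567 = 0.00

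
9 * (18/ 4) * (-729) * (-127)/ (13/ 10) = 37496115/ 13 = 2884316.54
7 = 7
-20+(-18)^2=304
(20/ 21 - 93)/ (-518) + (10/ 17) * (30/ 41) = 4610701/ 7581966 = 0.61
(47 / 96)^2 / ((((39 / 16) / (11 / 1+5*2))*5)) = 15463 / 37440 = 0.41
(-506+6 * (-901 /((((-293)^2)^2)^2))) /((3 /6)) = -54969460595032590511024 /54317648809320741601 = -1012.00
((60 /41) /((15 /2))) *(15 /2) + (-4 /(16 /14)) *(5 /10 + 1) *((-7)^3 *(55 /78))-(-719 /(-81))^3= 1295765978119 /2266064424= 571.81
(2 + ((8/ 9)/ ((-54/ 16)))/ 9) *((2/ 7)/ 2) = 4310/ 15309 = 0.28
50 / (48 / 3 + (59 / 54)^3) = 7873200 / 2724803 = 2.89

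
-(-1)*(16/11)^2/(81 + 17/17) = 128/4961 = 0.03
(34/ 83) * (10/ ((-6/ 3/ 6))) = -1020/ 83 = -12.29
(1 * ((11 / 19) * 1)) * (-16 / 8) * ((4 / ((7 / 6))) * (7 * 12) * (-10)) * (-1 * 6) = -380160 / 19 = -20008.42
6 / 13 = 0.46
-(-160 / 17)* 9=1440 / 17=84.71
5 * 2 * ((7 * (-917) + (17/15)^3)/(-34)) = 21659212/11475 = 1887.51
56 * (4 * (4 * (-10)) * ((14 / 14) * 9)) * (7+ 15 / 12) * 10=-6652800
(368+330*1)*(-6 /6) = -698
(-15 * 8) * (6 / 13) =-720 / 13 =-55.38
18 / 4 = 9 / 2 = 4.50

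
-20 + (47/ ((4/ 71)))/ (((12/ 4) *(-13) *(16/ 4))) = -15817/ 624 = -25.35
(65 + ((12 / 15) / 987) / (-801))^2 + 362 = 71675061433423891 / 15625695114225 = 4587.00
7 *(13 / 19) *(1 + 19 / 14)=11.29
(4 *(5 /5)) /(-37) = -4 /37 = -0.11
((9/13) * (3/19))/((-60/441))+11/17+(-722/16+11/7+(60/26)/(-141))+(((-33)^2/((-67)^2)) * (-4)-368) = -102372275709981/248056932760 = -412.70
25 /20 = 5 /4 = 1.25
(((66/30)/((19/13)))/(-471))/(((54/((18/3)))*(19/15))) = -143/510093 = -0.00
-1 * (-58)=58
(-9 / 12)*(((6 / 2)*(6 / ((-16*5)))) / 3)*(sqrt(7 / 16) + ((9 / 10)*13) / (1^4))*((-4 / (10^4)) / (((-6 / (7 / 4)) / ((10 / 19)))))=21*sqrt(7) / 24320000 + 2457 / 60800000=0.00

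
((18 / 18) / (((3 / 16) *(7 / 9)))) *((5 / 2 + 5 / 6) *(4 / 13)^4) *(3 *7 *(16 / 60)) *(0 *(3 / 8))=0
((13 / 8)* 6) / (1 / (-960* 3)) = -28080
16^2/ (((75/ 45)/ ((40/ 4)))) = 1536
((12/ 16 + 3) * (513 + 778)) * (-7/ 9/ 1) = -45185/ 12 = -3765.42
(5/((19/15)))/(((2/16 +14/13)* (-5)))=-312/475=-0.66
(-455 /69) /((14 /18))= -195 /23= -8.48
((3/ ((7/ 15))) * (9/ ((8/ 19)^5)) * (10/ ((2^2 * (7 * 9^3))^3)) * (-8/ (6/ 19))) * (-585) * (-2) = -76449556625/ 501739621318656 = -0.00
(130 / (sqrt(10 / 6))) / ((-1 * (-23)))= 26 * sqrt(15) / 23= 4.38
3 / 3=1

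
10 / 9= 1.11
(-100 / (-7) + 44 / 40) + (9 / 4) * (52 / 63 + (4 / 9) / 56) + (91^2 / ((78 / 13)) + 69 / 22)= 1400.56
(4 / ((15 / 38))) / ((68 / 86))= 3268 / 255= 12.82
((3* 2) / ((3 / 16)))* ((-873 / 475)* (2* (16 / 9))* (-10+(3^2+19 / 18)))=-49664 / 4275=-11.62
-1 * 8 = -8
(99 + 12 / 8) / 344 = 201 / 688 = 0.29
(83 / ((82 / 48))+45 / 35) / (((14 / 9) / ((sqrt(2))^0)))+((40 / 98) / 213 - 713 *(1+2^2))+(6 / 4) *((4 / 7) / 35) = -15117937949 / 4279170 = -3532.91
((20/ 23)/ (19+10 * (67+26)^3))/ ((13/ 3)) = 60/ 2405033111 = 0.00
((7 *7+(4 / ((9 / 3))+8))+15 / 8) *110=79475 / 12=6622.92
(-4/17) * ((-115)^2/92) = -575/17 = -33.82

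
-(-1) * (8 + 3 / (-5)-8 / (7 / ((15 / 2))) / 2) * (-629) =-68561 / 35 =-1958.89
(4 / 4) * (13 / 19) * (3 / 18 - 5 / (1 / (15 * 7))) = -40937 / 114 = -359.10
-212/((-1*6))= 106/3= 35.33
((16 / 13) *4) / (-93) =-64 / 1209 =-0.05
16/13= 1.23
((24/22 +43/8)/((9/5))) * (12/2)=2845/132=21.55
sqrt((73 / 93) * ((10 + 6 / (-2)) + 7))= sqrt(95046) / 93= 3.32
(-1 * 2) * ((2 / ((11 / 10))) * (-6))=240 / 11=21.82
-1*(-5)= 5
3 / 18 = 1 / 6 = 0.17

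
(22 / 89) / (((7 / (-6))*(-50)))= 66 / 15575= 0.00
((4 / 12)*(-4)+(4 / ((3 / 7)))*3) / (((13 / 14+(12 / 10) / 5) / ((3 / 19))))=28000 / 7771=3.60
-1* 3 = -3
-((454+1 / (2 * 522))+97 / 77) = -36597497 / 80388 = -455.26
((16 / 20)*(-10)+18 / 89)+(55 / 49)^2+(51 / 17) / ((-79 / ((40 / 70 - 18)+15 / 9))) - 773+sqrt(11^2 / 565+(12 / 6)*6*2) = -13149610177 / 16881431+sqrt(7729765) / 565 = -774.02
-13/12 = -1.08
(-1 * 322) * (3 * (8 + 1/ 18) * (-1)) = 23345/ 3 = 7781.67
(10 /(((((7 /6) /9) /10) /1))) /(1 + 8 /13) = 23400 /49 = 477.55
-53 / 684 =-0.08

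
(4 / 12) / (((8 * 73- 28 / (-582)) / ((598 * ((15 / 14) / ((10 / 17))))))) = 1479153 / 2379412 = 0.62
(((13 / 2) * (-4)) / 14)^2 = 169 / 49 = 3.45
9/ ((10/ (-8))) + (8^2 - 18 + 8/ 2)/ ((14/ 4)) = 248/ 35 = 7.09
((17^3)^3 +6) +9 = 118587876512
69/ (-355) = -69/ 355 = -0.19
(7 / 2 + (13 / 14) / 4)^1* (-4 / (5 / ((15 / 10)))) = -627 / 140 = -4.48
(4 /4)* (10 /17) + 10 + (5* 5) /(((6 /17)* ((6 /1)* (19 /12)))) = 17485 /969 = 18.04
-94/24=-47/12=-3.92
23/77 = 0.30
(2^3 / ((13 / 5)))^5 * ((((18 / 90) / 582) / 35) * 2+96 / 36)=185413632000 / 252107947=735.45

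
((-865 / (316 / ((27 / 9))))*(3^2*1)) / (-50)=4671 / 3160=1.48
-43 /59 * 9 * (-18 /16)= 3483 /472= 7.38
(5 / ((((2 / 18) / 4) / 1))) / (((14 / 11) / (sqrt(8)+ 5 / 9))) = 550 / 7+ 1980*sqrt(2) / 7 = 478.59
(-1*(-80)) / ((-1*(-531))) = 0.15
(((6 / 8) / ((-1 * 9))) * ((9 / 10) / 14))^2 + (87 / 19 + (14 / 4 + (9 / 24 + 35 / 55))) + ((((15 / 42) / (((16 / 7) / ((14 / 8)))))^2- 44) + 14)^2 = 62170386000107881 / 68726187622400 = 904.61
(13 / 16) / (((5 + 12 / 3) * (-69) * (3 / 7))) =-91 / 29808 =-0.00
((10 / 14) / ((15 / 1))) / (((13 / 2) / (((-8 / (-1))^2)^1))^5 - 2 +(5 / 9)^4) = -75144747810816 / 3005738500320661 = -0.03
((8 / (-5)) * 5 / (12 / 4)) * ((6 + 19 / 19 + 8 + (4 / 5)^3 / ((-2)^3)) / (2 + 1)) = -14936 / 1125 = -13.28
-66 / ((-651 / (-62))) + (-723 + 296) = -3033 / 7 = -433.29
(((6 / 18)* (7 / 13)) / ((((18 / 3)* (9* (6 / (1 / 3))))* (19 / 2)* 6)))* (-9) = -7 / 240084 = -0.00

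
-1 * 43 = -43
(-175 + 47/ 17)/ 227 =-2928/ 3859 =-0.76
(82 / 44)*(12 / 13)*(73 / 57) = 5986 / 2717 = 2.20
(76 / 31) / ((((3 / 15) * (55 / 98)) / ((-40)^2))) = 11916800 / 341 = 34946.63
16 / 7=2.29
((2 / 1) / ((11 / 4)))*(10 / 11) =80 / 121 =0.66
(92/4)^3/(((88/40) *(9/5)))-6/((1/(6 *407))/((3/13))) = -397369/1287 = -308.76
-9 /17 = -0.53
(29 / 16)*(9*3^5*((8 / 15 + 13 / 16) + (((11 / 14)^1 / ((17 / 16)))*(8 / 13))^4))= 40356447747989999823 / 7331135126631680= 5504.80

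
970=970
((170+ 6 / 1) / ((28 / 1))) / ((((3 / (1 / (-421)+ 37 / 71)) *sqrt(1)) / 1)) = 682264 / 627711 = 1.09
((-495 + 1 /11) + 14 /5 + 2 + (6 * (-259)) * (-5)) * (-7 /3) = -2802758 /165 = -16986.41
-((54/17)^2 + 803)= -234983/289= -813.09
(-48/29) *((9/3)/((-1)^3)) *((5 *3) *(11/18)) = 1320/29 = 45.52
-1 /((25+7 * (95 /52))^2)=-0.00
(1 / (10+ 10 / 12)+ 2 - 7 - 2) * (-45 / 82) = 4041 / 1066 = 3.79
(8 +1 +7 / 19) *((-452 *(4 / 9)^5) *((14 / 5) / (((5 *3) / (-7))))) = 8073920512 / 84144825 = 95.95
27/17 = 1.59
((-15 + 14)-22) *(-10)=230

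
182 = 182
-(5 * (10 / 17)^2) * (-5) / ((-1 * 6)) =-1250 / 867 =-1.44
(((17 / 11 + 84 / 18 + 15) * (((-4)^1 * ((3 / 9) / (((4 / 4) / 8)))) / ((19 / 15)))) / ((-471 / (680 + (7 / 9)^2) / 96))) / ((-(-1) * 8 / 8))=197582336000 / 7973559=24779.69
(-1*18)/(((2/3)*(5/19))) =-513/5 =-102.60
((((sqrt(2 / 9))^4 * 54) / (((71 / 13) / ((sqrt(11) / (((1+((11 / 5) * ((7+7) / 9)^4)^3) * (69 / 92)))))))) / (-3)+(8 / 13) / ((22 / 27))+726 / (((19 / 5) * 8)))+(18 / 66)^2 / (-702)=8835811 / 358644 - 41841412812000 * sqrt(11) / 412318305808778167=24.64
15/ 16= 0.94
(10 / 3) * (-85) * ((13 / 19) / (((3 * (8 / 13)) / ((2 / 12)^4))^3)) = -12138425 / 857617411866624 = -0.00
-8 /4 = -2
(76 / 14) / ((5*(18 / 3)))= 19 / 105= 0.18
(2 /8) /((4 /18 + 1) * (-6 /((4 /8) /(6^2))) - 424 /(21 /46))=-21 /122368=-0.00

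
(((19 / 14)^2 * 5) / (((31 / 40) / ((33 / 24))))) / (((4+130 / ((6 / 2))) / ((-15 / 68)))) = -4467375 / 58669856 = -0.08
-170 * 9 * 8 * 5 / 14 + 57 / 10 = -305601 / 70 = -4365.73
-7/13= -0.54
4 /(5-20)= -4 /15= -0.27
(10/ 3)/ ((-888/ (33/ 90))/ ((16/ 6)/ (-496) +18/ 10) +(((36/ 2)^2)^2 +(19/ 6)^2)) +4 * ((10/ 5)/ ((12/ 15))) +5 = 1027440376425/ 68495878223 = 15.00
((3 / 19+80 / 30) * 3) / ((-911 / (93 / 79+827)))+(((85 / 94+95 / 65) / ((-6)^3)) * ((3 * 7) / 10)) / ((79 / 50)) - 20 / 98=-46701486541901 / 5895204181776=-7.92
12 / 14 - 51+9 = -288 / 7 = -41.14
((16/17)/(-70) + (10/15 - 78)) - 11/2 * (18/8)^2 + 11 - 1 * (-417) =18438877/57120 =322.81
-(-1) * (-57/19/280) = -3/280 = -0.01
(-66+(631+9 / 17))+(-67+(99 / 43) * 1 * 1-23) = 477.83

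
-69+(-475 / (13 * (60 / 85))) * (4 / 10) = -6997 / 78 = -89.71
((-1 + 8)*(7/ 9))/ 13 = 49/ 117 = 0.42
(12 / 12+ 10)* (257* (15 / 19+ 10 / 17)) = 1258015 / 323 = 3894.78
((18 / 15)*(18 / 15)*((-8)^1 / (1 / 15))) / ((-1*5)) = 864 / 25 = 34.56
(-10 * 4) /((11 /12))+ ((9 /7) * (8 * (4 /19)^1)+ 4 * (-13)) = -136748 /1463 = -93.47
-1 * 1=-1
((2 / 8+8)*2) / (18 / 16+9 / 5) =220 / 39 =5.64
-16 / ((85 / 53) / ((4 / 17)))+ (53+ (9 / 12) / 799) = 13760539 / 271660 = 50.65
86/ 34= 43/ 17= 2.53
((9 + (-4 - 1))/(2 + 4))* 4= 8/3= 2.67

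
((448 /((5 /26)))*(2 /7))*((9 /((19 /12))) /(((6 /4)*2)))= 119808 /95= 1261.14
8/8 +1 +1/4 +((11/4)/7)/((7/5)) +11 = 663/49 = 13.53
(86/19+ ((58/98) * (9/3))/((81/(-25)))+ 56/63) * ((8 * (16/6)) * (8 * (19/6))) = 31320832/11907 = 2630.46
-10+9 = -1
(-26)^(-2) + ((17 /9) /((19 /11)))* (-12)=-505591 /38532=-13.12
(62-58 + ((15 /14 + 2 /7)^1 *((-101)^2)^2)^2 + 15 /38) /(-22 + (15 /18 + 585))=222819424317090091275 /6299146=35372957590932.18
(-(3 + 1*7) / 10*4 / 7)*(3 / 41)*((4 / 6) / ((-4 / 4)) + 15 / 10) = -10 / 287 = -0.03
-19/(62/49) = -931/62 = -15.02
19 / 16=1.19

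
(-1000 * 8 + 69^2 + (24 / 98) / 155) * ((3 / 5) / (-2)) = 73800579 / 75950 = 971.70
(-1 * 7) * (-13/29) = 91/29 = 3.14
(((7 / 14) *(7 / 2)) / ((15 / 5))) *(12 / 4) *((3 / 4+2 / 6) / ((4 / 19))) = 1729 / 192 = 9.01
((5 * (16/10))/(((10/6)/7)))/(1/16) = 2688/5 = 537.60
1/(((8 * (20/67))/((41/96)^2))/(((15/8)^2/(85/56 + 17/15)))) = 59129175/583794688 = 0.10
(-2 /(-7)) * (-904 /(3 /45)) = -27120 /7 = -3874.29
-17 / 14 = -1.21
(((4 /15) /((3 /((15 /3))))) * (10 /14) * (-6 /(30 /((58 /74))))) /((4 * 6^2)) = -29 /83916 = -0.00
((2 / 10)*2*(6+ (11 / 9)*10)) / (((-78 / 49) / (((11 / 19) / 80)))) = -0.03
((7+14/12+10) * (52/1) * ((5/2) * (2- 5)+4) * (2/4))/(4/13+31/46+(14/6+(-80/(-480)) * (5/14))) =-489.91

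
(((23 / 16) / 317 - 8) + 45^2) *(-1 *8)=-10230247 / 634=-16136.04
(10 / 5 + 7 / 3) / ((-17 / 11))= -143 / 51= -2.80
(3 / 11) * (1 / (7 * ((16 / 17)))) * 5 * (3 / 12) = 255 / 4928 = 0.05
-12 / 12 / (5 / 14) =-14 / 5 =-2.80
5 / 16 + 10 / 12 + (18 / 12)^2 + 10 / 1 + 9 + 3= 1219 / 48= 25.40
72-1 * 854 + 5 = -777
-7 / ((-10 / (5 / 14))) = 1 / 4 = 0.25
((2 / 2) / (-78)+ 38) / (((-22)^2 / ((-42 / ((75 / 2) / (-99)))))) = 8.70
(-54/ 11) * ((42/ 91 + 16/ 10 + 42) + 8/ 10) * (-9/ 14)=708588/ 5005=141.58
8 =8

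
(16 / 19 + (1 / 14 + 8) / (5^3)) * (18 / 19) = 271323 / 315875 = 0.86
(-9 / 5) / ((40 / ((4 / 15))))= -3 / 250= -0.01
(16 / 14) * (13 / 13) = 8 / 7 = 1.14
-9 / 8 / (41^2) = -9 / 13448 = -0.00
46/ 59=0.78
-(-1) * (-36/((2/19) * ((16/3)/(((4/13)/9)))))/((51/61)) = -1159/442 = -2.62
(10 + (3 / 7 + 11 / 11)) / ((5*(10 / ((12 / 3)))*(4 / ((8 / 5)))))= 64 / 175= 0.37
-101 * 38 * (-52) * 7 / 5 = 1397032 / 5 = 279406.40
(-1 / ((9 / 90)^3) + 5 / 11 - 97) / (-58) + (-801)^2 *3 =1924821.91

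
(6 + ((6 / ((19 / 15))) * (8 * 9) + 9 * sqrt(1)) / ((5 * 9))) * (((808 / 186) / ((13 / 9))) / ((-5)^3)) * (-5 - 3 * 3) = 22211112 / 4785625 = 4.64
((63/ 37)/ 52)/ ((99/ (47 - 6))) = 287/ 21164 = 0.01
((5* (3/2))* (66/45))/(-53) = -11/53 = -0.21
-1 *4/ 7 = -4/ 7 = -0.57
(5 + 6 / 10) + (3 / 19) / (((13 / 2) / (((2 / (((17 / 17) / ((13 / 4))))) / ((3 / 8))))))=572 / 95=6.02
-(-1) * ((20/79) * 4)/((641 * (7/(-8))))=-640/354473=-0.00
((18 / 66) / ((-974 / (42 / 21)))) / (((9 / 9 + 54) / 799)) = -2397 / 294635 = -0.01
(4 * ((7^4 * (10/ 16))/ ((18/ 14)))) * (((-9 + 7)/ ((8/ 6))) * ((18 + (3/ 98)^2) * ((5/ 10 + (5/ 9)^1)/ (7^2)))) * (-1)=608285/ 224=2715.56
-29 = -29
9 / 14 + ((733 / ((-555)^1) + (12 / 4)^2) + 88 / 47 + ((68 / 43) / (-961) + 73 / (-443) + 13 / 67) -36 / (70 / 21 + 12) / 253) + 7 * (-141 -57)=-3585823194187826942263 / 2606379229863377430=-1375.79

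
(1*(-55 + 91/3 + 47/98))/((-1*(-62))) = -7111/18228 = -0.39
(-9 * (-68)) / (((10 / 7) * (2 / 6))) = 6426 / 5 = 1285.20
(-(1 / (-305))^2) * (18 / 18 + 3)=-4 / 93025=-0.00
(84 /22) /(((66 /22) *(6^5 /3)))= 7 /14256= 0.00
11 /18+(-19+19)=11 /18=0.61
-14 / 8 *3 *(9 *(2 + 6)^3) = -24192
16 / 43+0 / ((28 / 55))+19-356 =-14475 / 43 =-336.63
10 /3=3.33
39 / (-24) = -13 / 8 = -1.62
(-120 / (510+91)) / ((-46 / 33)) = 1980 / 13823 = 0.14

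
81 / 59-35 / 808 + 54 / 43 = 5299757 / 2049896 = 2.59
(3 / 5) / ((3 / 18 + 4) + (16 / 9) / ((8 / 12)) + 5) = 18 / 355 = 0.05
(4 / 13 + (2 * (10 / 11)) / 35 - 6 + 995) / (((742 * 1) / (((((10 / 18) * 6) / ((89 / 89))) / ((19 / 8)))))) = 39613960 / 21168147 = 1.87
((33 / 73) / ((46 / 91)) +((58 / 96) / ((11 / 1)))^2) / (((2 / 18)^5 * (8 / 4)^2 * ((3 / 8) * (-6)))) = -306184530735 / 52008704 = -5887.18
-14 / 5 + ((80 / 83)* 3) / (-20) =-2.94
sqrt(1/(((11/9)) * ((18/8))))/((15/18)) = 12 * sqrt(11)/55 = 0.72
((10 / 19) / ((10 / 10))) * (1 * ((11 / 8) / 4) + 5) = 2.81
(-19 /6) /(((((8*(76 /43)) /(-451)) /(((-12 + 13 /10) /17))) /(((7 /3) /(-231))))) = 0.64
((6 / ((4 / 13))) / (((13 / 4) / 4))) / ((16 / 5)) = 15 / 2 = 7.50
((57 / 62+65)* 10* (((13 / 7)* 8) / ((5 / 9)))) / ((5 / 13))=49730616 / 1085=45834.67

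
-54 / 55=-0.98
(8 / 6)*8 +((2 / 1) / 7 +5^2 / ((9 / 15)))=1105 / 21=52.62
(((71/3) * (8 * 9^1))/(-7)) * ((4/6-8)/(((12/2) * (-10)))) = -3124/105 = -29.75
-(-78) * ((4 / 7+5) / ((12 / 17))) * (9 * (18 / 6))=232713 / 14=16622.36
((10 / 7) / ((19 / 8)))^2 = 6400 / 17689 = 0.36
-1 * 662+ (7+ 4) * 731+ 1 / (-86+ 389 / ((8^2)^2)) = 2596422497 / 351867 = 7378.99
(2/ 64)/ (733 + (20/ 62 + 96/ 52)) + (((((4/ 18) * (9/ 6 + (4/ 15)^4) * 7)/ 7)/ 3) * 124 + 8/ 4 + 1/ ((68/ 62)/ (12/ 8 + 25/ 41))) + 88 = 955158085090006721/ 9032409770940000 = 105.75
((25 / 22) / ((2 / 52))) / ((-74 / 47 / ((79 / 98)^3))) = -7531170725 / 766130288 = -9.83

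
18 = 18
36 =36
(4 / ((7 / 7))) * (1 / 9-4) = -140 / 9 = -15.56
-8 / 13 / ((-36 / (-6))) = -4 / 39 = -0.10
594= 594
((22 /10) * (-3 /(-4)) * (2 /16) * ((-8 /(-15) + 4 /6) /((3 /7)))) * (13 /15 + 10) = 12551 /2000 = 6.28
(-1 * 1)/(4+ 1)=-1/5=-0.20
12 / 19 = 0.63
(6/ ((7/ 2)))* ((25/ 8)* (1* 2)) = 75/ 7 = 10.71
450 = 450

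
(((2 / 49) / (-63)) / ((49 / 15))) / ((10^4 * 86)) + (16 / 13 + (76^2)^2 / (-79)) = -1880642999710945027 / 4453283562000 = -422304.79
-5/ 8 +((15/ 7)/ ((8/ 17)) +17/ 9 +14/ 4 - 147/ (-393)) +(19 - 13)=129502/ 8253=15.69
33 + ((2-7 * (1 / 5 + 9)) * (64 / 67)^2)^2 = 1649785989129 / 503778025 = 3274.83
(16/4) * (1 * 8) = 32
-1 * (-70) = 70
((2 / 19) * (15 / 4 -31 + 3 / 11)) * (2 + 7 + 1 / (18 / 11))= -205351 / 7524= -27.29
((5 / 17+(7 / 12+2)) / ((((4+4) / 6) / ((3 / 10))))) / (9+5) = 1761 / 38080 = 0.05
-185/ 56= -3.30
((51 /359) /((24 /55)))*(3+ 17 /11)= 2125 /1436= 1.48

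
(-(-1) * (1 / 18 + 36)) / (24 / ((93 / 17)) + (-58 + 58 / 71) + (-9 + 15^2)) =1428449 / 6465816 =0.22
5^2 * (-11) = -275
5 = 5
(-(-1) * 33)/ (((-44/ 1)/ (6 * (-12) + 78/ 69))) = 2445/ 46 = 53.15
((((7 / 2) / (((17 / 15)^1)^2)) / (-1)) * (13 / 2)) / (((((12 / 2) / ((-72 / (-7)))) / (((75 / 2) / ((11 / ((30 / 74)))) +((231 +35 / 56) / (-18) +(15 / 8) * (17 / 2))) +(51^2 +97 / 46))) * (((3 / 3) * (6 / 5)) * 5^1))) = -13195.70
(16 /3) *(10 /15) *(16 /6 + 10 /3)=64 /3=21.33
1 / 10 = 0.10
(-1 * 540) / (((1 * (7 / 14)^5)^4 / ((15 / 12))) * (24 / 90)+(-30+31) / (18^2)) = -71663616000 / 409627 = -174948.47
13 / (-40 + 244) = 13 / 204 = 0.06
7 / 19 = 0.37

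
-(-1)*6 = 6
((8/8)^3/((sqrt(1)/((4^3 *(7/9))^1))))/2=224/9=24.89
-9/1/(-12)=3/4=0.75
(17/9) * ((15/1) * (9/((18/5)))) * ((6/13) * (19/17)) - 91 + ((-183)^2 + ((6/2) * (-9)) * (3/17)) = 7387980/221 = 33429.77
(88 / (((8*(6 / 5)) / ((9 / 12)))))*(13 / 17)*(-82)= -29315 / 68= -431.10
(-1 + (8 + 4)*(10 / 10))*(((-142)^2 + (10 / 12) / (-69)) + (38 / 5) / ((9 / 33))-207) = 455055139 / 2070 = 219833.40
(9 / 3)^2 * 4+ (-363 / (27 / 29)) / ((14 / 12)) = -6262 / 21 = -298.19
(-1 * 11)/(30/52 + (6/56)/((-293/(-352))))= -586586/37629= -15.59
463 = 463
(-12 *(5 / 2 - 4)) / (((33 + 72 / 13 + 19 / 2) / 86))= 40248 / 1249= 32.22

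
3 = 3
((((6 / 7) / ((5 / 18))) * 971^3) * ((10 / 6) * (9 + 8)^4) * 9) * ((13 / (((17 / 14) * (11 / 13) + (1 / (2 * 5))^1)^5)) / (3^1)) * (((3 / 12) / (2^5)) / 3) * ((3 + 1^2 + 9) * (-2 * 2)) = -35999711728490461158365396875 / 31581612687816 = -1139894662262732.95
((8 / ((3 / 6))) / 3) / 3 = 16 / 9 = 1.78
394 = 394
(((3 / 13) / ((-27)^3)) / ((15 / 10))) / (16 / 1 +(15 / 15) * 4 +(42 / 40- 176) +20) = 40 / 690617421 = 0.00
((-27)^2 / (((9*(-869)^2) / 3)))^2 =59049 / 570268135921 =0.00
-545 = -545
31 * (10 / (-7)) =-310 / 7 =-44.29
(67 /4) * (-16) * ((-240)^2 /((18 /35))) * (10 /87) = -300160000 /87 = -3450114.94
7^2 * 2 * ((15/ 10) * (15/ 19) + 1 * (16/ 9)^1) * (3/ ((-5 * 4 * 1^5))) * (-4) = 49637/ 285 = 174.16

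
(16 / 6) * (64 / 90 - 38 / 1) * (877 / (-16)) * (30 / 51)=1471606 / 459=3206.11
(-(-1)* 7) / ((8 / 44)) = 77 / 2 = 38.50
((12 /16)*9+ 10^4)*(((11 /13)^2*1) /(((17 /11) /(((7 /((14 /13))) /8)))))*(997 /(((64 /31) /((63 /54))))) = 886630438001 /417792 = 2122181.46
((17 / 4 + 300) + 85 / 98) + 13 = 62351 / 196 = 318.12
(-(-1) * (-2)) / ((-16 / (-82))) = -41 / 4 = -10.25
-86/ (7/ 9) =-774/ 7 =-110.57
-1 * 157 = -157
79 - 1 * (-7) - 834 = -748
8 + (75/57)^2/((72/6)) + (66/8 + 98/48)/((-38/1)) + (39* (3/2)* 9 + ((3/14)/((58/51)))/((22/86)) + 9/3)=6940439553/12897808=538.11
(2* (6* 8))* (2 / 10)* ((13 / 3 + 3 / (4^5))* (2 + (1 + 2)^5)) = 652729 / 32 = 20397.78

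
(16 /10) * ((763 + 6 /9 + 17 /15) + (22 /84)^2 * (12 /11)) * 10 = 8994928 /735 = 12238.00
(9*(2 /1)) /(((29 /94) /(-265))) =-15461.38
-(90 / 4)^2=-506.25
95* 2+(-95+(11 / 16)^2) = 24441 / 256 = 95.47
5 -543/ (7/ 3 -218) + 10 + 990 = 651864/ 647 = 1007.52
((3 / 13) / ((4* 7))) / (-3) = -1 / 364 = -0.00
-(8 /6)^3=-64 /27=-2.37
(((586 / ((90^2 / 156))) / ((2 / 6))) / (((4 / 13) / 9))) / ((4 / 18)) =445653 / 100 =4456.53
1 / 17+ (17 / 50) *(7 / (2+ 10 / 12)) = 382 / 425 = 0.90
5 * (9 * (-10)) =-450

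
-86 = -86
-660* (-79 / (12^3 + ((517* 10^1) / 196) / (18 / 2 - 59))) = 51097200 / 1692923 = 30.18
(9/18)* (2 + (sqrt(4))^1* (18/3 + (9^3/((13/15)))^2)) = 119575408/169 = 707546.79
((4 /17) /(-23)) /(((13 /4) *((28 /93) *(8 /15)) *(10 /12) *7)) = -837 /249067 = -0.00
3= 3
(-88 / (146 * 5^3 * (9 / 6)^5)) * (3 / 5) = -1408 / 3695625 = -0.00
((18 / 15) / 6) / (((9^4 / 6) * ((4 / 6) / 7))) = 7 / 3645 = 0.00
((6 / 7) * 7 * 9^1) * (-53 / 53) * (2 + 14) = -864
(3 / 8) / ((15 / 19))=19 / 40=0.48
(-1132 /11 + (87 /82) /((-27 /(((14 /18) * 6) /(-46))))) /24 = -57641471 /13443408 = -4.29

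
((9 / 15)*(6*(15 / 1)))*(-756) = -40824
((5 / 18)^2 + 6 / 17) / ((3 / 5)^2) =59225 / 49572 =1.19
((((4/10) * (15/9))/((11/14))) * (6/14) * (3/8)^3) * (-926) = -12501/704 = -17.76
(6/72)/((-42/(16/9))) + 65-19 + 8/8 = 26647/567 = 47.00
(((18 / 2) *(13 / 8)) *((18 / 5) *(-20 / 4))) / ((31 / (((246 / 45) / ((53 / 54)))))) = -388557 / 8215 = -47.30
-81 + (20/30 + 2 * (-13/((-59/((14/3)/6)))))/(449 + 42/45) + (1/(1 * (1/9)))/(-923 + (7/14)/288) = -51447151142683/635091151731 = -81.01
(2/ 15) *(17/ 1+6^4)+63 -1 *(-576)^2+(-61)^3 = -8377784/ 15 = -558518.93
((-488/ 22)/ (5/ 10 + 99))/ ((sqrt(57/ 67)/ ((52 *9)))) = -76128 *sqrt(3819)/ 41591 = -113.11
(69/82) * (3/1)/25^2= 207/51250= 0.00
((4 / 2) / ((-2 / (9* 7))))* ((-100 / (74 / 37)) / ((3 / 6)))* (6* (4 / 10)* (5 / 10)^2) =3780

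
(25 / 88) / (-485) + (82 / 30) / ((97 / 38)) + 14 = 1929589 / 128040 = 15.07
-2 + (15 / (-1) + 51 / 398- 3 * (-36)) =36269 / 398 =91.13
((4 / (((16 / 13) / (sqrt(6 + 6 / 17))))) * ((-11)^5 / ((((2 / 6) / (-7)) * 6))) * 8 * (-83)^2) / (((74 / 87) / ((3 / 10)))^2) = 20633042477234187 * sqrt(51) / 4654600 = 31656725844.17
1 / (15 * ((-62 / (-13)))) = 13 / 930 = 0.01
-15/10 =-3/2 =-1.50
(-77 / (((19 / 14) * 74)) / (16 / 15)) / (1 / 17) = -137445 / 11248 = -12.22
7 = 7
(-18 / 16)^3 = -729 / 512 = -1.42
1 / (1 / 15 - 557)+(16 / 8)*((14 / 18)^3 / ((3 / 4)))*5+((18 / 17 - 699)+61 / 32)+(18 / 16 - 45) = -3645810965189 / 4969493856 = -733.64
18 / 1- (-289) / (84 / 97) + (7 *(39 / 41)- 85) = 941537 / 3444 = 273.38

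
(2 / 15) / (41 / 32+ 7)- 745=-2961311 / 3975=-744.98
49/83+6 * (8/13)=4621/1079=4.28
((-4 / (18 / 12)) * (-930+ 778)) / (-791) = -1216 / 2373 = -0.51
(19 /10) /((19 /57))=57 /10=5.70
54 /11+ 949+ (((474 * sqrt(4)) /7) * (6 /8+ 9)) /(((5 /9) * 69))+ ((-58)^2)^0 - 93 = 7937224 /8855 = 896.36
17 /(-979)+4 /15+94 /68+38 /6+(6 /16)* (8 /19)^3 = 9124334127 /1141543370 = 7.99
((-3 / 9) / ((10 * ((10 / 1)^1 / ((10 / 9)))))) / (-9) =1 / 2430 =0.00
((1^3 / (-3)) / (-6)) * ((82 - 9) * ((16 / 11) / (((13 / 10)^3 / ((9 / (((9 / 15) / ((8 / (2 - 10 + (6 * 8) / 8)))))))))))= -11680000 / 72501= -161.10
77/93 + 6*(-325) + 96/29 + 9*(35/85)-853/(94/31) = -9582699895/4309806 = -2223.46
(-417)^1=-417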